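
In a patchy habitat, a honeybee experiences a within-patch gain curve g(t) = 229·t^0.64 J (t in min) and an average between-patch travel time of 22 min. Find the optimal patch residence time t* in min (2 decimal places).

Maximise g(t)/(T+t): set derivative to zero → g'(t)(T+t) = g(t).
g'(t) = 0.64·229·t^-0.36. Setting 0.64·229·t^-0.36 = 229·t^0.64/(22+t) gives 0.64(22+t) = t, so 0.36·t = 0.64×22.
t* = 0.64×22/0.36 = 39.11 min.

39.11 min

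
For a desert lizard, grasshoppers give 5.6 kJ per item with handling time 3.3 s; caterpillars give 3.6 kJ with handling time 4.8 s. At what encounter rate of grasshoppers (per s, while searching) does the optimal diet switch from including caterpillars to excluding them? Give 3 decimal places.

The zero-one rule: include caterpillars iff E₂/h₂ > λE₁/(1+λh₁). Equality gives the switch point.
λE₁h₂ = E₂ + λE₂h₁ ⇒ λ = E₂/(E₁h₂ − E₂h₁) = 3.6/(26.88 − 11.88) = 0.24 per s.

0.240 per s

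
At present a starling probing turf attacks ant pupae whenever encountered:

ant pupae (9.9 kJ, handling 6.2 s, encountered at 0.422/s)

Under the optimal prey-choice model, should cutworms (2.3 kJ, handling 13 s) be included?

Intake rate on the current diet: R = (0.422×9.9) / (1 + 0.422×6.2) = 4.178/3.616 = 1.155 kJ/s.
Profitability of cutworms: 2.3/13 = 0.1769 kJ/s.
Since 0.1769 < R, time spent handling cutworms is better spent searching.

No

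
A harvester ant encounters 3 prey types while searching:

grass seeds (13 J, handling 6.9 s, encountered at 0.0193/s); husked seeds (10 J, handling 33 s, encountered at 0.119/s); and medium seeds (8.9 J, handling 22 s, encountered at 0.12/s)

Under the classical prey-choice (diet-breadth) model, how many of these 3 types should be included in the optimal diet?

Profitabilities (E/h, J/s): grass seeds 1.88, medium seeds 0.405, husked seeds 0.303. Add prey in this order while the next type's profitability exceeds the intake rate on those already taken.
Rate on top 1: 0.2214. medium seeds: 0.405 > 0.2214 → include.
Rate on top 2: 0.3495. husked seeds: 0.303 < 0.3495 → exclude; stop.
Optimal diet: grass seeds, medium seeds — 2 of 3 types.

2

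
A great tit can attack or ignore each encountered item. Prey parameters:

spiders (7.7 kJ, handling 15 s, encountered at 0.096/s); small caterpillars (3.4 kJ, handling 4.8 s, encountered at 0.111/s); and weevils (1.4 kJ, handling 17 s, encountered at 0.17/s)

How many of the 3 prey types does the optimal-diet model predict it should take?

2

E/h in descending order: small caterpillars 0.708, spiders 0.513, weevils 0.0824 kJ/s. The optimal diet is the largest prefix of this list for which every included type satisfies E_i/h_i > R on the types above it.
Rate on top 1: 0.2462. spiders: 0.513 > 0.2462 → include.
Rate on top 2: 0.3756. weevils: 0.0824 < 0.3756 → exclude; stop.
Optimal diet: small caterpillars, spiders — 2 of 3 types.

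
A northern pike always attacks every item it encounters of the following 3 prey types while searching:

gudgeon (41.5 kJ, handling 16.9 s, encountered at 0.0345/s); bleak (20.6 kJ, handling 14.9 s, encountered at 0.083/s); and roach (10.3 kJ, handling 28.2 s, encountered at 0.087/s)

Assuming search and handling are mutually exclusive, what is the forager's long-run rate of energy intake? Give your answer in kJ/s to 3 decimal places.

0.766 kJ/s

R = Σλ_iE_i / (1 + Σλ_ih_i)
Numerator: 0.0345×41.5 + 0.083×20.6 + 0.087×10.3 = 4.038
Denominator: 1 + 0.0345×16.9 + 0.083×14.9 + 0.087×28.2 = 5.273
R = 4.038/5.273 = 0.7657 kJ/s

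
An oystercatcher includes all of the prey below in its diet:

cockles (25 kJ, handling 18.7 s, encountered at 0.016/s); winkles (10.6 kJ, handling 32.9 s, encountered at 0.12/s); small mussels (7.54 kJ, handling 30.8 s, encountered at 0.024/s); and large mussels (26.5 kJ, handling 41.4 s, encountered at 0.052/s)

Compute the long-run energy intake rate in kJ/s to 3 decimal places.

Energy encountered per unit search time: 0.016×25 + 0.12×10.6 + 0.024×7.54 + 0.052×26.5 = 3.231 kJ/s.
Handling time per unit search time: 0.016×18.7 + 0.12×32.9 + 0.024×30.8 + 0.052×41.4 = 7.139.
Rate = 3.231/(1 + 7.139) = 0.397 kJ/s.

0.397 kJ/s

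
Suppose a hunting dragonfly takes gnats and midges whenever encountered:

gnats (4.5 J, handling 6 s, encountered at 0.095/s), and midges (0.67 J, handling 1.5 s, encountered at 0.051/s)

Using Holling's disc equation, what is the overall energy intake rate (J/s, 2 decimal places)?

Energy encountered per unit search time: 0.095×4.5 + 0.051×0.67 = 0.4617 J/s.
Handling time per unit search time: 0.095×6 + 0.051×1.5 = 0.6465.
Rate = 0.4617/(1 + 0.6465) = 0.2804 J/s.

0.28 J/s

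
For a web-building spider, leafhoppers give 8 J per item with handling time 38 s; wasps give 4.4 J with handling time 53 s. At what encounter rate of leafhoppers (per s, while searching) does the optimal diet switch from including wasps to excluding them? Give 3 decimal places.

The zero-one rule: include wasps iff E₂/h₂ > λE₁/(1+λh₁). Equality gives the switch point.
λE₁h₂ = E₂ + λE₂h₁ ⇒ λ = E₂/(E₁h₂ − E₂h₁) = 4.4/(424 − 167.2) = 0.01713 per s.

0.017 per s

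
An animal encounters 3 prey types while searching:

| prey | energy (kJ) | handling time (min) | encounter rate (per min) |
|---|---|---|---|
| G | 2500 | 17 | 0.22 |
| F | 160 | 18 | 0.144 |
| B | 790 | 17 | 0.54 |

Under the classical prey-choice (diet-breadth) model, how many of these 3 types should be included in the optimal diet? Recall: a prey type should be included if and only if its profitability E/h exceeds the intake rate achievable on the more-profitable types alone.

Rank by E/h (kJ/min): G 147, B 46.5, F 8.89. Include each in turn until the next type's E/h falls below the running intake rate.
Rate on top 1: 116. B: 46.5 < 116 → exclude; stop.
Optimal diet: G — 1 of 3 types.

1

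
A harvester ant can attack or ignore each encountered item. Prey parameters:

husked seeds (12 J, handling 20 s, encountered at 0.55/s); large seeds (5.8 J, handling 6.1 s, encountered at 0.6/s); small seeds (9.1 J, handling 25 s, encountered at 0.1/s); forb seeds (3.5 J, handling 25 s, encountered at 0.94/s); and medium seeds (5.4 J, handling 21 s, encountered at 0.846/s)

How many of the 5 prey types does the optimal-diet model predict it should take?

1

Rank by E/h (J/s): large seeds 0.951, husked seeds 0.6, small seeds 0.364, medium seeds 0.257, forb seeds 0.14. Include each in turn until the next type's E/h falls below the running intake rate.
Rate on top 1: 0.7468. husked seeds: 0.6 < 0.7468 → exclude; stop.
Optimal diet: large seeds — 1 of 5 types.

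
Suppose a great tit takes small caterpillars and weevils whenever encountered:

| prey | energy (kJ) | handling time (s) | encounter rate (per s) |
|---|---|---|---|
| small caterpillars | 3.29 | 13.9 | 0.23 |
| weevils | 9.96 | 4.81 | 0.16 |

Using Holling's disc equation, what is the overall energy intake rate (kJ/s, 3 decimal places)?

Energy encountered per unit search time: 0.23×3.29 + 0.16×9.96 = 2.35 kJ/s.
Handling time per unit search time: 0.23×13.9 + 0.16×4.81 = 3.967.
Rate = 2.35/(1 + 3.967) = 0.4732 kJ/s.

0.473 kJ/s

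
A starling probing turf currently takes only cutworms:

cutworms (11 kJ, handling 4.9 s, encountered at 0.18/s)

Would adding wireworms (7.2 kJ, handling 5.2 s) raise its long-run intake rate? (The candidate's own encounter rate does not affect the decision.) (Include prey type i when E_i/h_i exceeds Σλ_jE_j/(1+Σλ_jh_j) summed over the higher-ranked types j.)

On cutworms alone, R = ΣλE/(1+Σλh) = 1.98/1.882 = 1.052 kJ/s.
wireworms: E/h = 7.2/5.2 = 1.385 kJ/s.
Since 1.385 > R, including wireworms increases the long-run rate.

Yes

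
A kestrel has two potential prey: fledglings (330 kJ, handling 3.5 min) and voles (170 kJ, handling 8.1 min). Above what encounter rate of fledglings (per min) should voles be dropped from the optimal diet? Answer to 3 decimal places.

The zero-one rule: include voles iff E₂/h₂ > λE₁/(1+λh₁). Equality gives the switch point.
λE₁h₂ = E₂ + λE₂h₁ ⇒ λ = E₂/(E₁h₂ − E₂h₁) = 170/(2673 − 595) = 0.08181 per min.

0.082 per min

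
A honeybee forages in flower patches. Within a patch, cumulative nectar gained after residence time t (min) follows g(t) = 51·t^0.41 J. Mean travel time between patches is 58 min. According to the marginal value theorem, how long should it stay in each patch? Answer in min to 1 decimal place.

40.3 min

By the marginal value theorem, leave when the instantaneous gain rate g'(t) equals the habitat-wide average g(t)/(T + t).
g'(t) = 0.41·51·t^-0.59. Setting 0.41·51·t^-0.59 = 51·t^0.41/(58+t) gives 0.41(58+t) = t, so 0.59·t = 0.41×58.
t* = 0.41×58/0.59 = 40.31 min.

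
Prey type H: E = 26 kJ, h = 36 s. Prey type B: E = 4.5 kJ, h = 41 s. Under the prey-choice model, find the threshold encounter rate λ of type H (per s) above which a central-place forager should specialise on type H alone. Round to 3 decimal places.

Drop type B once their profitability E₂/h₂ falls below the rate achievable on type H alone: E₂/h₂ = λE₁/(1 + λh₁).
Solve for λ: λE₁h₂ = E₂(1 + λh₁) → λ(E₁h₂ − E₂h₁) = E₂ → λ = E₂/(E₁h₂ − E₂h₁).
λ = 4.5/(26×41 − 4.5×36) = 4.5/904 = 0.004978 per s.

0.005 per s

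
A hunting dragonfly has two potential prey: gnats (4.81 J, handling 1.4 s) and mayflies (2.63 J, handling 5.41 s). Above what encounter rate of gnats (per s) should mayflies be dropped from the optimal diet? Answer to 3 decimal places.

The zero-one rule: include mayflies iff E₂/h₂ > λE₁/(1+λh₁). Equality gives the switch point.
λE₁h₂ = E₂ + λE₂h₁ ⇒ λ = E₂/(E₁h₂ − E₂h₁) = 2.63/(26.02 − 3.682) = 0.1177 per s.

0.118 per s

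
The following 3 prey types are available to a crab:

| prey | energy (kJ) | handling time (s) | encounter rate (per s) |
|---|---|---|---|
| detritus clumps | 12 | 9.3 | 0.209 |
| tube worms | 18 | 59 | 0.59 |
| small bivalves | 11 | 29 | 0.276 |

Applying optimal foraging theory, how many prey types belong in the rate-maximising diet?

1

Rank by E/h (kJ/s): detritus clumps 1.29, small bivalves 0.379, tube worms 0.305. Include each in turn until the next type's E/h falls below the running intake rate.
Rate on top 1: 0.852. small bivalves: 0.379 < 0.852 → exclude; stop.
Optimal diet: detritus clumps — 1 of 3 types.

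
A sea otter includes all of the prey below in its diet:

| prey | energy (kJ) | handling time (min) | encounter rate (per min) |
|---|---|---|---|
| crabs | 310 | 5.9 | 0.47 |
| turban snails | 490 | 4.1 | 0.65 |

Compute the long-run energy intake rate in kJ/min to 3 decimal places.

72.103 kJ/min

R = (0.47×310 + 0.65×490) / (1 + 0.47×5.9 + 0.65×4.1) = 464.2/6.438 = 72.1 kJ/min.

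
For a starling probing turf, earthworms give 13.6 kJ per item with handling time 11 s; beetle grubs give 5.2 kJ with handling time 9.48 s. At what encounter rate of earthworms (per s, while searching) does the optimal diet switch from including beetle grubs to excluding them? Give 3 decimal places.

Drop beetle grubs once their profitability E₂/h₂ falls below the rate achievable on earthworms alone: E₂/h₂ = λE₁/(1 + λh₁).
Solve for λ: λE₁h₂ = E₂(1 + λh₁) → λ(E₁h₂ − E₂h₁) = E₂ → λ = E₂/(E₁h₂ − E₂h₁).
λ = 5.2/(13.6×9.48 − 5.2×11) = 5.2/71.73 = 0.0725 per s.

0.072 per s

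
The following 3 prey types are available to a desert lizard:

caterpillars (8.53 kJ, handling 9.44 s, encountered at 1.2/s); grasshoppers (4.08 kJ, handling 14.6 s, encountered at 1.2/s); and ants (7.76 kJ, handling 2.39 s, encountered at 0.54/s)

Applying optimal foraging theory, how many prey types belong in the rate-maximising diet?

Rank by E/h (kJ/s): ants 3.25, caterpillars 0.904, grasshoppers 0.279. Include each in turn until the next type's E/h falls below the running intake rate.
Rate on top 1: 1.829. caterpillars: 0.904 < 1.829 → exclude; stop.
Optimal diet: ants — 1 of 3 types.

1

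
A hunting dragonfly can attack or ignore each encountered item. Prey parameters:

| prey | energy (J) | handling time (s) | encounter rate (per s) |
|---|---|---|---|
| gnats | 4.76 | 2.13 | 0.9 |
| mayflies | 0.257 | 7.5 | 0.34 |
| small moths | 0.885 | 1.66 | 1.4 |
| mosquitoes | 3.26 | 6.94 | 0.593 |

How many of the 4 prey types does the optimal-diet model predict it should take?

Profitabilities (E/h, J/s): gnats 2.23, small moths 0.533, mosquitoes 0.47, mayflies 0.0343. Add prey in this order while the next type's profitability exceeds the intake rate on those already taken.
Rate on top 1: 1.469. small moths: 0.533 < 1.469 → exclude; stop.
Optimal diet: gnats — 1 of 4 types.

1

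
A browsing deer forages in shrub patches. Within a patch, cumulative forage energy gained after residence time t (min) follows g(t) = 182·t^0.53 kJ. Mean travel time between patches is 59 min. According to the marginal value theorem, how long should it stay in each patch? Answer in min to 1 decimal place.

Optimal t* satisfies g'(t*) = g(t*)/(T + t*).
g'(t) = 0.53·182·t^-0.47. Setting 0.53·182·t^-0.47 = 182·t^0.53/(59+t) gives 0.53(59+t) = t, so 0.47·t = 0.53×59.
t* = 0.53×59/0.47 = 66.53 min.

66.5 min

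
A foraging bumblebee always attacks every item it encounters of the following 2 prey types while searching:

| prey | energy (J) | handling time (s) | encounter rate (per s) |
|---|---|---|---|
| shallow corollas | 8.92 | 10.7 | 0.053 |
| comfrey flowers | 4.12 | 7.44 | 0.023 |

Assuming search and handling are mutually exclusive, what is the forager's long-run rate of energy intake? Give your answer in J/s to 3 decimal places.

Energy encountered per unit search time: 0.053×8.92 + 0.023×4.12 = 0.5675 J/s.
Handling time per unit search time: 0.053×10.7 + 0.023×7.44 = 0.7382.
Rate = 0.5675/(1 + 0.7382) = 0.3265 J/s.

0.326 J/s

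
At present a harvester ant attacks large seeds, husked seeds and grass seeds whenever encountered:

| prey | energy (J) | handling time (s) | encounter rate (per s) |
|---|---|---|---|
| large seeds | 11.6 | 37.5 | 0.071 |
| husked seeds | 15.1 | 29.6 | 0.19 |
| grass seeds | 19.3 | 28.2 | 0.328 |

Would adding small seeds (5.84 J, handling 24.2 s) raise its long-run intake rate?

No

Current rate: (0.071×11.6 + 0.19×15.1 + 0.328×19.3)/(1 + 0.071×37.5 + 0.19×29.6 + 0.328×28.2) = 0.5407 J/s.
Profitability of small seeds: 5.84/24.2 = 0.2413 J/s.
0.2413 < 0.5407, so adding small seeds would lower the average — exclude it.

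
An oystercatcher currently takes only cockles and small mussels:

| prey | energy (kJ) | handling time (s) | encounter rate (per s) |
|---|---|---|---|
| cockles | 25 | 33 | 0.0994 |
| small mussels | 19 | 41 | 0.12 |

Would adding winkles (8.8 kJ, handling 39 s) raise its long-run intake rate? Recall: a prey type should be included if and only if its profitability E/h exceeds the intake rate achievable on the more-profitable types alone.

No

Intake rate on the current diet: R = (0.0994×25 + 0.12×19) / (1 + 0.0994×33 + 0.12×41) = 4.765/9.2 = 0.5179 kJ/s.
winkles: E/h = 8.8/39 = 0.2256 kJ/s.
Since 0.2256 < R, time spent handling winkles is better spent searching.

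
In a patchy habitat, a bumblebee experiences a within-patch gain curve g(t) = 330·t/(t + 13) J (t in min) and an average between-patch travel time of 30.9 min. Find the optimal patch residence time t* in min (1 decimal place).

By the marginal value theorem, leave when the instantaneous gain rate g'(t) equals the habitat-wide average g(t)/(T + t).
g'(t) = 330·13/(t + 13)². Setting 330·13/(t+13)² = 330t/[(t+13)(30.9+t)] gives 13(30.9+t) = t(t+13), so t² = 13×30.9 = 401.7.
t* = √401.7 = 20.04 min.

20.0 min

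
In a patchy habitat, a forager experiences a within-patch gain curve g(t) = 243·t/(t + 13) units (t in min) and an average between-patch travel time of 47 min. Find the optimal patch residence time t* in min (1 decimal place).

Optimal t* satisfies g'(t*) = g(t*)/(T + t*).
g'(t) = 243·13/(t + 13)². Setting 243·13/(t+13)² = 243t/[(t+13)(47+t)] gives 13(47+t) = t(t+13), so t² = 13×47 = 611.
t* = √611 = 24.72 min.

24.7 min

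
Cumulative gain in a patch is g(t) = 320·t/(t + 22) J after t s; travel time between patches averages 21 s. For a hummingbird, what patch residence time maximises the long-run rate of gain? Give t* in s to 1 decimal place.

Maximise g(t)/(T+t): set derivative to zero → g'(t)(T+t) = g(t).
g'(t) = 320·22/(t + 22)². Setting 320·22/(t+22)² = 320t/[(t+22)(21+t)] gives 22(21+t) = t(t+22), so t² = 22×21 = 462.
t* = √462 = 21.49 s.

21.5 s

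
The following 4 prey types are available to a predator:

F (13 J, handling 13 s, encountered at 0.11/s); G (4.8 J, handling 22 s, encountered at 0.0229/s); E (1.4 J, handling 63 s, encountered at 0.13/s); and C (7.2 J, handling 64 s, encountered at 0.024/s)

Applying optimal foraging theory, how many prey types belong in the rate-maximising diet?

E/h in descending order: F 1, G 0.218, C 0.113, E 0.0222 J/s. The optimal diet is the largest prefix of this list for which every included type satisfies E_i/h_i > R on the types above it.
Rate on top 1: 0.5885. G: 0.218 < 0.5885 → exclude; stop.
Optimal diet: F — 1 of 4 types.

1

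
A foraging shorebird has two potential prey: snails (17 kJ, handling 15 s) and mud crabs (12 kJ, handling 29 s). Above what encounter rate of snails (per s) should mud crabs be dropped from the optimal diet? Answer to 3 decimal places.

At the threshold, the rate on snails alone equals the profitability of mud crabs: λ·17/(1 + λ·15) = 12/29 = 0.4138.
Rearranging, λ(17 − 0.4138×15) = 0.4138, so λ = 0.4138/10.79 = 0.03834 per s.

0.038 per s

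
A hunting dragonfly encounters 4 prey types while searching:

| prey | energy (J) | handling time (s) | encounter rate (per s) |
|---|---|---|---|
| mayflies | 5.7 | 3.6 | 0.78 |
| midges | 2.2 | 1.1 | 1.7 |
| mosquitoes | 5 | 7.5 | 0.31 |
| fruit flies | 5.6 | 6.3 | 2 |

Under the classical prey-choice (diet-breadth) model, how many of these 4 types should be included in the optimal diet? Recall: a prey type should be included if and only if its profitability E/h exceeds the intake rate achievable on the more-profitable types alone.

2

Profitabilities (E/h, J/s): midges 2, mayflies 1.58, fruit flies 0.889, mosquitoes 0.667. Add prey in this order while the next type's profitability exceeds the intake rate on those already taken.
Rate on top 1: 1.303. mayflies: 1.58 > 1.303 → include.
Rate on top 2: 1.442. fruit flies: 0.889 < 1.442 → exclude; stop.
Optimal diet: midges, mayflies — 2 of 4 types.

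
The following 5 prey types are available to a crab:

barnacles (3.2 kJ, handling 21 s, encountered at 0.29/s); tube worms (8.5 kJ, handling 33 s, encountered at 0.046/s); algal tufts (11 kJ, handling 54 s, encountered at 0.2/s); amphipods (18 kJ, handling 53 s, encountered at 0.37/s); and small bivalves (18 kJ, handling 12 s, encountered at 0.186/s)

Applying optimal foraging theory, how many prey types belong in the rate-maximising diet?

1

Rank by E/h (kJ/s): small bivalves 1.5, amphipods 0.34, tube worms 0.258, algal tufts 0.204, barnacles 0.152. Include each in turn until the next type's E/h falls below the running intake rate.
Rate on top 1: 1.036. amphipods: 0.34 < 1.036 → exclude; stop.
Optimal diet: small bivalves — 1 of 5 types.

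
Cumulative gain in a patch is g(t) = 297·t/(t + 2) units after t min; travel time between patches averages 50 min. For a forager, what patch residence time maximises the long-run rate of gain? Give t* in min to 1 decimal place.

10.0 min

By the marginal value theorem, leave when the instantaneous gain rate g'(t) equals the habitat-wide average g(t)/(T + t).
g'(t) = 297·2/(t + 2)². Setting 297·2/(t+2)² = 297t/[(t+2)(50+t)] gives 2(50+t) = t(t+2), so t² = 2×50 = 100.
t* = √100 = 10 min.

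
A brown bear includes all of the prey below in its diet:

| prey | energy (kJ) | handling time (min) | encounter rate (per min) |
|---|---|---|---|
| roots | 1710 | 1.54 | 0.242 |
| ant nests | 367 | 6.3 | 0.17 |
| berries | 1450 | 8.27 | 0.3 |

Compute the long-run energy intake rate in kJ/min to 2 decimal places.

Energy encountered per unit search time: 0.242×1710 + 0.17×367 + 0.3×1450 = 911.2 kJ/min.
Handling time per unit search time: 0.242×1.54 + 0.17×6.3 + 0.3×8.27 = 3.925.
Rate = 911.2/(1 + 3.925) = 185 kJ/min.

185.03 kJ/min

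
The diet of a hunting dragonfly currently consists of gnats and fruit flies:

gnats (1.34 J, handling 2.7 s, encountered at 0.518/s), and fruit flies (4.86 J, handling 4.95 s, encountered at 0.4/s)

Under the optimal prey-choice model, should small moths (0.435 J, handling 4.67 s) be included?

No

On gnats and fruit flies alone, R = ΣλE/(1+Σλh) = 2.638/4.379 = 0.6025 J/s.
small moths: E/h = 0.435/4.67 = 0.09315 J/s.
Since 0.09315 < R, time spent handling small moths is better spent searching.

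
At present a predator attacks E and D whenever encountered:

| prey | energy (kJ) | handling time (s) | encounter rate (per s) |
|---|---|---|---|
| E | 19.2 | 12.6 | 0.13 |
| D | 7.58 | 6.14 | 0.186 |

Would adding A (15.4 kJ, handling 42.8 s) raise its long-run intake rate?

On E and D alone, R = ΣλE/(1+Σλh) = 3.906/3.78 = 1.033 kJ/s.
Profitability of A: 15.4/42.8 = 0.3598 kJ/s.
0.3598 < 1.033, so adding A would lower the average — exclude it.

No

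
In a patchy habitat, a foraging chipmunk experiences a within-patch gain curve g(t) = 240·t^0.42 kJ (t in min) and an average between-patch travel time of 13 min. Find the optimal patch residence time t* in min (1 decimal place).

9.4 min

By the marginal value theorem, leave when the instantaneous gain rate g'(t) equals the habitat-wide average g(t)/(T + t).
g'(t) = 0.42·240·t^-0.58. Setting 0.42·240·t^-0.58 = 240·t^0.42/(13+t) gives 0.42(13+t) = t, so 0.58·t = 0.42×13.
t* = 0.42×13/0.58 = 9.414 min.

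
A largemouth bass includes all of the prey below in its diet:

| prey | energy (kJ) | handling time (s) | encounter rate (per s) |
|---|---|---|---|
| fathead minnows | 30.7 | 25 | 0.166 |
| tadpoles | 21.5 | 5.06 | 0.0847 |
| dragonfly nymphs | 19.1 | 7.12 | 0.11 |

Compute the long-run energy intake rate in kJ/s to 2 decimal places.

1.42 kJ/s

R = Σλ_iE_i / (1 + Σλ_ih_i)
Numerator: 0.166×30.7 + 0.0847×21.5 + 0.11×19.1 = 9.018
Denominator: 1 + 0.166×25 + 0.0847×5.06 + 0.11×7.12 = 6.362
R = 9.018/6.362 = 1.418 kJ/s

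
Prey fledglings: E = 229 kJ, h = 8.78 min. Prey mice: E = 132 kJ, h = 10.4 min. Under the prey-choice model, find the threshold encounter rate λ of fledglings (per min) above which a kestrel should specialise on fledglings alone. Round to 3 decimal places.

Drop mice once their profitability E₂/h₂ falls below the rate achievable on fledglings alone: E₂/h₂ = λE₁/(1 + λh₁).
Solve for λ: λE₁h₂ = E₂(1 + λh₁) → λ(E₁h₂ − E₂h₁) = E₂ → λ = E₂/(E₁h₂ − E₂h₁).
λ = 132/(229×10.4 − 132×8.78) = 132/1223 = 0.108 per min.

0.108 per min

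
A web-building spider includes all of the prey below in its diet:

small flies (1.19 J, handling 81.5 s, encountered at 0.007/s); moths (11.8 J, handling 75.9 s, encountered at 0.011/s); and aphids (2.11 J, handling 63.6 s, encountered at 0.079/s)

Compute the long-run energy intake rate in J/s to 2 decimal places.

R = (0.007×1.19 + 0.011×11.8 + 0.079×2.11) / (1 + 0.007×81.5 + 0.011×75.9 + 0.079×63.6) = 0.3048/7.43 = 0.04103 J/s.

0.04 J/s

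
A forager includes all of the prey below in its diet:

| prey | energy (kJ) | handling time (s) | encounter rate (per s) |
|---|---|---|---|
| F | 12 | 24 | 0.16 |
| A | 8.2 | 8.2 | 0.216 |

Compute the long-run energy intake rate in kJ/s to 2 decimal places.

R = Σλ_iE_i / (1 + Σλ_ih_i)
Numerator: 0.16×12 + 0.216×8.2 = 3.691
Denominator: 1 + 0.16×24 + 0.216×8.2 = 6.611
R = 3.691/6.611 = 0.5583 kJ/s

0.56 kJ/s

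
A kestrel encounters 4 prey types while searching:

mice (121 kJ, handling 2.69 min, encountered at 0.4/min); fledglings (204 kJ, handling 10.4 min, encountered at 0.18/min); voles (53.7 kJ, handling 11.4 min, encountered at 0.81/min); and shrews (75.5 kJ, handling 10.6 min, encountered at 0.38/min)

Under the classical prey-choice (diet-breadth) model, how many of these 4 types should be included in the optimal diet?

Profitabilities (E/h, kJ/min): mice 45, fledglings 19.6, shrews 7.12, voles 4.71. Add prey in this order while the next type's profitability exceeds the intake rate on those already taken.
Rate on top 1: 23.31. fledglings: 19.6 < 23.31 → exclude; stop.
Optimal diet: mice — 1 of 4 types.

1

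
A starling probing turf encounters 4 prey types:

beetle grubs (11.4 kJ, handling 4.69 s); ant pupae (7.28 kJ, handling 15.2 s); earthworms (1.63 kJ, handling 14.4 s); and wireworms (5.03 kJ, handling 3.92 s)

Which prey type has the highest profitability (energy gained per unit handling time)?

In descending order of E/h:
beetle grubs: 11.4/4.69 = 2.43 kJ/s
wireworms: 5.03/3.92 = 1.28 kJ/s
ant pupae: 7.28/15.2 = 0.479 kJ/s
earthworms: 1.63/14.4 = 0.113 kJ/s

beetle grubs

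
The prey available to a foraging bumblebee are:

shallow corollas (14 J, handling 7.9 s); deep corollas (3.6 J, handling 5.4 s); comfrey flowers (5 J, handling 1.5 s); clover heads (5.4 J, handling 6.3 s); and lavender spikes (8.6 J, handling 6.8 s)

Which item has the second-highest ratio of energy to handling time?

In descending order of E/h:
comfrey flowers: 5/1.5 = 3.33 J/s
shallow corollas: 14/7.9 = 1.77 J/s
lavender spikes: 8.6/6.8 = 1.26 J/s
clover heads: 5.4/6.3 = 0.857 J/s
deep corollas: 3.6/5.4 = 0.667 J/s

shallow corollas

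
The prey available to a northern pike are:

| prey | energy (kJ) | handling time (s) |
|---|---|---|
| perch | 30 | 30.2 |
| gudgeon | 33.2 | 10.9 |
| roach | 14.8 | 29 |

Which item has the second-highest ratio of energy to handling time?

Profitability E/h (kJ/s): perch = 30/30.2 = 0.993, gudgeon = 33.2/10.9 = 3.05, roach = 14.8/29 = 0.51.
Ranked: gudgeon > perch > roach.

perch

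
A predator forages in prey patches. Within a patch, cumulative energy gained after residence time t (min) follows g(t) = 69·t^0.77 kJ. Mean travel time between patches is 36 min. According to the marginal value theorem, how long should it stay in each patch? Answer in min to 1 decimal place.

Maximise g(t)/(T+t): set derivative to zero → g'(t)(T+t) = g(t).
g'(t) = 0.77·69·t^-0.23. Setting 0.77·69·t^-0.23 = 69·t^0.77/(36+t) gives 0.77(36+t) = t, so 0.23·t = 0.77×36.
t* = 0.77×36/0.23 = 120.5 min.

120.5 min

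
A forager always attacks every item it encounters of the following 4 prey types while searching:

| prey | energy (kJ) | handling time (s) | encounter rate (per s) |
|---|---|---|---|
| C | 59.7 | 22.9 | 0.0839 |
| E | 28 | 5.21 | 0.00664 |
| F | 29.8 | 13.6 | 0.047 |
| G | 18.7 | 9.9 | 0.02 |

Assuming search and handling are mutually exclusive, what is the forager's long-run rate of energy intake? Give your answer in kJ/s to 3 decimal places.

R = Σλ_iE_i / (1 + Σλ_ih_i)
Numerator: 0.0839×59.7 + 0.00664×28 + 0.047×29.8 + 0.02×18.7 = 6.969
Denominator: 1 + 0.0839×22.9 + 0.00664×5.21 + 0.047×13.6 + 0.02×9.9 = 3.793
R = 6.969/3.793 = 1.837 kJ/s

1.837 kJ/s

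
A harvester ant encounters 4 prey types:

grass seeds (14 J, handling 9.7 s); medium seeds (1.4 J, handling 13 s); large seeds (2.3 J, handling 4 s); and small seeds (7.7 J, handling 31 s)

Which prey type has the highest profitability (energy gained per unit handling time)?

Profitability E/h (J/s): grass seeds = 14/9.7 = 1.44, medium seeds = 1.4/13 = 0.108, large seeds = 2.3/4 = 0.575, small seeds = 7.7/31 = 0.248.
Ranked: grass seeds > large seeds > small seeds > medium seeds.

grass seeds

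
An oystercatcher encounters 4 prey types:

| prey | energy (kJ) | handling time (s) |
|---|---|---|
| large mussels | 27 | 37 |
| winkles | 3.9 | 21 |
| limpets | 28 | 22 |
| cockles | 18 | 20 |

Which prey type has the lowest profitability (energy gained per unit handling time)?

winkles

In descending order of E/h:
limpets: 28/22 = 1.27 kJ/s
cockles: 18/20 = 0.9 kJ/s
large mussels: 27/37 = 0.73 kJ/s
winkles: 3.9/21 = 0.186 kJ/s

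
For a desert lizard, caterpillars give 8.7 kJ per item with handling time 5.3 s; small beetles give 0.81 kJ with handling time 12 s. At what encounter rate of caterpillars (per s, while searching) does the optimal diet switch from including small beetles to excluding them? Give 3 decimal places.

0.008 per s

Drop small beetles once their profitability E₂/h₂ falls below the rate achievable on caterpillars alone: E₂/h₂ = λE₁/(1 + λh₁).
Solve for λ: λE₁h₂ = E₂(1 + λh₁) → λ(E₁h₂ − E₂h₁) = E₂ → λ = E₂/(E₁h₂ − E₂h₁).
λ = 0.81/(8.7×12 − 0.81×5.3) = 0.81/100.1 = 0.008091 per s.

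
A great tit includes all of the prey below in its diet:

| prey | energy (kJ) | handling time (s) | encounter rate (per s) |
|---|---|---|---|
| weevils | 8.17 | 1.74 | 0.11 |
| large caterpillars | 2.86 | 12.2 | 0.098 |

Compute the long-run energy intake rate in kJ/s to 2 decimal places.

R = Σλ_iE_i / (1 + Σλ_ih_i)
Numerator: 0.11×8.17 + 0.098×2.86 = 1.179
Denominator: 1 + 0.11×1.74 + 0.098×12.2 = 2.387
R = 1.179/2.387 = 0.4939 kJ/s

0.49 kJ/s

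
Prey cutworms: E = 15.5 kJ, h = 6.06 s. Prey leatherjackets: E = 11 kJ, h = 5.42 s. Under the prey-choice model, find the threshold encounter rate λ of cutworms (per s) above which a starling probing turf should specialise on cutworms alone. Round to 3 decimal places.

At the threshold, the rate on cutworms alone equals the profitability of leatherjackets: λ·15.5/(1 + λ·6.06) = 11/5.42 = 2.03.
Rearranging, λ(15.5 − 2.03×6.06) = 2.03, so λ = 2.03/3.201 = 0.634 per s.

0.634 per s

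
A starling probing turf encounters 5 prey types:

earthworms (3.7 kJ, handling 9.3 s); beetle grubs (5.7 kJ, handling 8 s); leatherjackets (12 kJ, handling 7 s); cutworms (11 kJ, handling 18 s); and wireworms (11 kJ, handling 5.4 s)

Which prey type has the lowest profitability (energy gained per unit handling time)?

Profitability E/h (kJ/s): earthworms = 3.7/9.3 = 0.398, beetle grubs = 5.7/8 = 0.713, leatherjackets = 12/7 = 1.71, cutworms = 11/18 = 0.611, wireworms = 11/5.4 = 2.04.
Ranked: wireworms > leatherjackets > beetle grubs > cutworms > earthworms.

earthworms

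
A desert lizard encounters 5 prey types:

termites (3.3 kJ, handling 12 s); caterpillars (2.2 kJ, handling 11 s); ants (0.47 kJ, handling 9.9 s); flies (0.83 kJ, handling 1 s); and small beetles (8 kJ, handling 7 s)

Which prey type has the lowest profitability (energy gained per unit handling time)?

ants

Profitability E/h (kJ/s): termites = 3.3/12 = 0.275, caterpillars = 2.2/11 = 0.2, ants = 0.47/9.9 = 0.0475, flies = 0.83/1 = 0.83, small beetles = 8/7 = 1.14.
Ranked: small beetles > flies > termites > caterpillars > ants.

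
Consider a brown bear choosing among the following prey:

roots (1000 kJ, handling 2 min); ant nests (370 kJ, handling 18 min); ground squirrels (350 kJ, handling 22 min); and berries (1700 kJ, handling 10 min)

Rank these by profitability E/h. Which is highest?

roots

Profitability E/h (kJ/min): roots = 1000/2 = 500, ant nests = 370/18 = 20.6, ground squirrels = 350/22 = 15.9, berries = 1700/10 = 170.
Ranked: roots > berries > ant nests > ground squirrels.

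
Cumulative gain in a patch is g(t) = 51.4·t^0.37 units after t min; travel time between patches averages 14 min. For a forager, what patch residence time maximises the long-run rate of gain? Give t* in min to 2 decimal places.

8.22 min

Optimal t* satisfies g'(t*) = g(t*)/(T + t*).
g'(t) = 0.37·51.4·t^-0.63. Setting 0.37·51.4·t^-0.63 = 51.4·t^0.37/(14+t) gives 0.37(14+t) = t, so 0.63·t = 0.37×14.
t* = 0.37×14/0.63 = 8.222 min.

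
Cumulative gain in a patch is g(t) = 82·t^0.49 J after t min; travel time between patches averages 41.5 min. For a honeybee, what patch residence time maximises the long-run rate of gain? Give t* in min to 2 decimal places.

Optimal t* satisfies g'(t*) = g(t*)/(T + t*).
g'(t) = 0.49·82·t^-0.51. Setting 0.49·82·t^-0.51 = 82·t^0.49/(41.5+t) gives 0.49(41.5+t) = t, so 0.51·t = 0.49×41.5.
t* = 0.49×41.5/0.51 = 39.87 min.

39.87 min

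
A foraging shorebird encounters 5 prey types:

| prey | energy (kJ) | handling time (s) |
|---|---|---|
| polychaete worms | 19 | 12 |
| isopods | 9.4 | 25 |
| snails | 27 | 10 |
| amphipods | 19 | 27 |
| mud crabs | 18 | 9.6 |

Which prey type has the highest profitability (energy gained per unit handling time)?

snails

In descending order of E/h:
snails: 27/10 = 2.7 kJ/s
mud crabs: 18/9.6 = 1.88 kJ/s
polychaete worms: 19/12 = 1.58 kJ/s
amphipods: 19/27 = 0.704 kJ/s
isopods: 9.4/25 = 0.376 kJ/s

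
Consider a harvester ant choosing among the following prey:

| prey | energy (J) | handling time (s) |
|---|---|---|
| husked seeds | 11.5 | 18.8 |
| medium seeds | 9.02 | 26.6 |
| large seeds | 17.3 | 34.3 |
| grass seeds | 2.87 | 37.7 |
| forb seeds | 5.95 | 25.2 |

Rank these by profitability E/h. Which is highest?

Profitability E/h (J/s): husked seeds = 11.5/18.8 = 0.612, medium seeds = 9.02/26.6 = 0.339, large seeds = 17.3/34.3 = 0.504, grass seeds = 2.87/37.7 = 0.0761, forb seeds = 5.95/25.2 = 0.236.
Ranked: husked seeds > large seeds > medium seeds > forb seeds > grass seeds.

husked seeds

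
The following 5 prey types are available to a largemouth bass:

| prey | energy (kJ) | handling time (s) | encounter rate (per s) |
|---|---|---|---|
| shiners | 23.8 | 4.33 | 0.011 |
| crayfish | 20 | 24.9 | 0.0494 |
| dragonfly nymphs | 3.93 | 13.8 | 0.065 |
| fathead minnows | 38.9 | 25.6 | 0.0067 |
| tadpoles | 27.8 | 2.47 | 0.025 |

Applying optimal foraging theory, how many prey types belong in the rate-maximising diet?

3

Rank by E/h (kJ/s): tadpoles 11.3, shiners 5.5, fathead minnows 1.52, crayfish 0.803, dragonfly nymphs 0.285. Include each in turn until the next type's E/h falls below the running intake rate.
Rate on top 1: 0.6546. shiners: 5.5 > 0.6546 → include.
Rate on top 2: 0.8625. fathead minnows: 1.52 > 0.8625 → include.
Rate on top 3: 0.9504. crayfish: 0.803 < 0.9504 → exclude; stop.
Optimal diet: tadpoles, shiners, fathead minnows — 3 of 5 types.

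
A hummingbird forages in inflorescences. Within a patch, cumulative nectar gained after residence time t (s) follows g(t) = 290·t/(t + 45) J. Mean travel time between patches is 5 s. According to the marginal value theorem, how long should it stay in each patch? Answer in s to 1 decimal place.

15.0 s

By the marginal value theorem, leave when the instantaneous gain rate g'(t) equals the habitat-wide average g(t)/(T + t).
g'(t) = 290·45/(t + 45)². Setting 290·45/(t+45)² = 290t/[(t+45)(5+t)] gives 45(5+t) = t(t+45), so t² = 45×5 = 225.
t* = √225 = 15 s.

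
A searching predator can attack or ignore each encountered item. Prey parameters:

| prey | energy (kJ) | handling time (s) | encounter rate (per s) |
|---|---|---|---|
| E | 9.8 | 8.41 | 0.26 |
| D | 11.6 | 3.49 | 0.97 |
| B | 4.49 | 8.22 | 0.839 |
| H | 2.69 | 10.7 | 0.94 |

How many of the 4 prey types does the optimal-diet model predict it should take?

1

E/h in descending order: D 3.32, E 1.17, B 0.546, H 0.251 kJ/s. The optimal diet is the largest prefix of this list for which every included type satisfies E_i/h_i > R on the types above it.
Rate on top 1: 2.566. E: 1.17 < 2.566 → exclude; stop.
Optimal diet: D — 1 of 4 types.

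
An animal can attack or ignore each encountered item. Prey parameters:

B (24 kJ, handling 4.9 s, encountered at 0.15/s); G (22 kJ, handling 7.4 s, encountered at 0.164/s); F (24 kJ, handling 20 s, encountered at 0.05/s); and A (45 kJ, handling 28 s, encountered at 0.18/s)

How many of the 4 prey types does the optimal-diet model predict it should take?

Profitabilities (E/h, kJ/s): B 4.9, G 2.97, A 1.61, F 1.2. Add prey in this order while the next type's profitability exceeds the intake rate on those already taken.
Rate on top 1: 2.075. G: 2.97 > 2.075 → include.
Rate on top 2: 2.445. A: 1.61 < 2.445 → exclude; stop.
Optimal diet: B, G — 2 of 4 types.

2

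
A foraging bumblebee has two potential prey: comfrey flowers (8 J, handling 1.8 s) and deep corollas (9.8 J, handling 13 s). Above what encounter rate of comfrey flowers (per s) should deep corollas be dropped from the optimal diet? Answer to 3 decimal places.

Drop deep corollas once their profitability E₂/h₂ falls below the rate achievable on comfrey flowers alone: E₂/h₂ = λE₁/(1 + λh₁).
Solve for λ: λE₁h₂ = E₂(1 + λh₁) → λ(E₁h₂ − E₂h₁) = E₂ → λ = E₂/(E₁h₂ − E₂h₁).
λ = 9.8/(8×13 − 9.8×1.8) = 9.8/86.36 = 0.1135 per s.

0.113 per s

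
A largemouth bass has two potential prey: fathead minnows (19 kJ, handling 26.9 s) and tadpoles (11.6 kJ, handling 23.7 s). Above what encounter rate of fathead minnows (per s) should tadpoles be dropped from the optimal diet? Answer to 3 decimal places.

0.084 per s

At the threshold, the rate on fathead minnows alone equals the profitability of tadpoles: λ·19/(1 + λ·26.9) = 11.6/23.7 = 0.4895.
Rearranging, λ(19 − 0.4895×26.9) = 0.4895, so λ = 0.4895/5.834 = 0.0839 per s.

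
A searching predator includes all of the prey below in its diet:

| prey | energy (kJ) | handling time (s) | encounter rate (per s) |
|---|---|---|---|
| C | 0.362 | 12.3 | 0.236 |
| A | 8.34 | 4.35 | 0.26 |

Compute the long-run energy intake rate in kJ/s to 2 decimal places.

R = (0.236×0.362 + 0.26×8.34) / (1 + 0.236×12.3 + 0.26×4.35) = 2.254/5.034 = 0.4477 kJ/s.

0.45 kJ/s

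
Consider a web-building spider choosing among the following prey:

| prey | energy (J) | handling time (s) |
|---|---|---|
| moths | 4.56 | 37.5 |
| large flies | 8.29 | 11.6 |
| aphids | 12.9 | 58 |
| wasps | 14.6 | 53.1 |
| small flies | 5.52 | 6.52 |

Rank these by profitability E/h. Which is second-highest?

large flies

In descending order of E/h:
small flies: 5.52/6.52 = 0.847 J/s
large flies: 8.29/11.6 = 0.715 J/s
wasps: 14.6/53.1 = 0.275 J/s
aphids: 12.9/58 = 0.222 J/s
moths: 4.56/37.5 = 0.122 J/s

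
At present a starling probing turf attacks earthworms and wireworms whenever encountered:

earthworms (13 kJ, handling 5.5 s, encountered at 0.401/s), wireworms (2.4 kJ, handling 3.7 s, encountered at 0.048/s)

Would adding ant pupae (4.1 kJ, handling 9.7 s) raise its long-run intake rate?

No

On earthworms and wireworms alone, R = ΣλE/(1+Σλh) = 5.328/3.383 = 1.575 kJ/s.
ant pupae: E/h = 4.1/9.7 = 0.4227 kJ/s.
Since 0.4227 < R, time spent handling ant pupae is better spent searching.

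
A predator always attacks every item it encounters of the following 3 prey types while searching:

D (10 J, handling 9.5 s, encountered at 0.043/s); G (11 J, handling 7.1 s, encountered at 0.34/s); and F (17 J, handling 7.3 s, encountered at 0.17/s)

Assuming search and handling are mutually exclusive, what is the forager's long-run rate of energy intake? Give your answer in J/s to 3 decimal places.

1.394 J/s

R = (0.043×10 + 0.34×11 + 0.17×17) / (1 + 0.043×9.5 + 0.34×7.1 + 0.17×7.3) = 7.06/5.064 = 1.394 J/s.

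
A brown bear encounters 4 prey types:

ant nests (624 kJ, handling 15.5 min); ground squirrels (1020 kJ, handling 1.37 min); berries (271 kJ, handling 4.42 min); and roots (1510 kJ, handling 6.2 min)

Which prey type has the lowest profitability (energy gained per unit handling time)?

In descending order of E/h:
ground squirrels: 1020/1.37 = 745 kJ/min
roots: 1510/6.2 = 244 kJ/min
berries: 271/4.42 = 61.3 kJ/min
ant nests: 624/15.5 = 40.3 kJ/min

ant nests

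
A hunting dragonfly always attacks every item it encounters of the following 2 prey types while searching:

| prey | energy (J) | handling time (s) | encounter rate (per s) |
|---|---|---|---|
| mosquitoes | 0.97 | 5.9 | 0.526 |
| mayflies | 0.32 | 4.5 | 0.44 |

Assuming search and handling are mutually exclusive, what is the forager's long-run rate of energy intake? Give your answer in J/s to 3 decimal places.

R = (0.526×0.97 + 0.44×0.32) / (1 + 0.526×5.9 + 0.44×4.5) = 0.651/6.083 = 0.107 J/s.

0.107 J/s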